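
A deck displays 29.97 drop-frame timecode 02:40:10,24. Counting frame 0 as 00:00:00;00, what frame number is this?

288036

Complete 10-minute blocks: 16, each 17982 frames → 287712.
Remaining 0 whole minutes in the current block: 0 frames.
Within the current minute: 10 × 30 + 24 = 324. Total = 287712 + 0 + 324 = 288036.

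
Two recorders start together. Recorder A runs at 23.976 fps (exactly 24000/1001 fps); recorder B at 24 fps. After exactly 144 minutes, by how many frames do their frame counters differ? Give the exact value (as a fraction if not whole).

207360/1001 frames

144 min = 8640 s.
A emits 24000/1001 × 8640 = 207360000/1001 frames; B emits 24 × 8640 = 207360.
Difference = 207360/1001 frames (≈ 207.1528); B is ahead of A.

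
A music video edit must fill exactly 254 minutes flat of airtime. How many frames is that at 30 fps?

457200 frames

254 min = 15240 s.
Frames = 15240 × 30 = 457200.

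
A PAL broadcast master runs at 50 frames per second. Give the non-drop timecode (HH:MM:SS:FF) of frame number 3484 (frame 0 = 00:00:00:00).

00:01:09:34

3484 ÷ 50 = 69 full seconds, remainder 34 frames.
69 s = 0 h 1 min 9 s.
Timecode: 00:01:09:34.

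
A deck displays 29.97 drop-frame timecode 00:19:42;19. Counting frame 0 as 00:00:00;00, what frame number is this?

As if non-drop at 30 labels/s: (0 × 3600 + 19 × 60 + 42) × 30 + 19 = 35479.
Minute boundaries passed: 19; those not divisible by 10: 19 − 1 = 18; dropped labels = 2 × 18 = 36.
Actual frame index = 35479 − 36 = 35443.

35443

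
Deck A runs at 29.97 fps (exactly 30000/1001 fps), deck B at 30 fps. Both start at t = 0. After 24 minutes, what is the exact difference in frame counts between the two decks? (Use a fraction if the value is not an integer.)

24 min = 1440 s.
A emits 30000/1001 × 1440 = 43200000/1001 frames; B emits 30 × 1440 = 43200.
Difference = 43200/1001 frames (≈ 43.1568); B is ahead of A.

43200/1001 frames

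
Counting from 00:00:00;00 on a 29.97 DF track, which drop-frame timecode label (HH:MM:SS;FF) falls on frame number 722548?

Ten DF minutes hold 17982 frames, so frame 722548 lies in block 40 (frames 719280–737261) with 3268 frames into that block.
The block's first minute is 1800 frames and the rest 1798 each; 3268 frames reaches minute 1, so 40 × 18 + 1 × 2 = 722 labels have been skipped so far.
Adding those back, label number 722548 + 722 = 723270 at 30 labels/s is 24109 s + 0 f = 6 h 41 min 49 s frame 0, i.e. 06:41:49;00.

06:41:49;00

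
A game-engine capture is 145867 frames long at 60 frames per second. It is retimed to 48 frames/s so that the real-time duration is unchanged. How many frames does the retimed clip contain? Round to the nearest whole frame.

Frames at target rate = 145867 × (48) / (60) = 583468/5 ≈ 116693.600.
Nearest whole frame: 116694.

116694 frames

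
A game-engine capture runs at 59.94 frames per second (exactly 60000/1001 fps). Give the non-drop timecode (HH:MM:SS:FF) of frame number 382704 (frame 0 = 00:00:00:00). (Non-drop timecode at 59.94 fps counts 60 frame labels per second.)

01:46:18:24

382704 ÷ 60 = 6378 full seconds, remainder 24 frames.
6378 s = 1 h 46 min 18 s.
Timecode: 01:46:18:24.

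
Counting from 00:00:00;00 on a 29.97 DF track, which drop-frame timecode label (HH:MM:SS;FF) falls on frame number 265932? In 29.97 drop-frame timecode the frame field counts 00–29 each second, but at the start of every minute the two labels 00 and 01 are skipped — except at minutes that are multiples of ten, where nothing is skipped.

02:27:53;08

Ten DF minutes hold 17982 frames, so frame 265932 lies in block 14 (frames 251748–269729) with 14184 frames into that block.
The block's first minute is 1800 frames and the rest 1798 each; 14184 frames reaches minute 7, so 14 × 18 + 7 × 2 = 266 labels have been skipped so far.
Adding those back, label number 265932 + 266 = 266198 at 30 labels/s is 8873 s + 8 f = 2 h 27 min 53 s frame 8, i.e. 02:27:53;08.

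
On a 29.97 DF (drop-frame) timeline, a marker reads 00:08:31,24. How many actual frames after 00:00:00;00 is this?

15338

Complete 10-minute blocks: 0, each 17982 frames → 0.
Remaining 8 whole minutes in the current block: 1800 + 7 × 1798 = 14386 frames.
Within the current minute: 31 × 30 + 24 − 2 = 952 (labels ;00/;01 skipped at this minute). Total = 0 + 14386 + 952 = 15338.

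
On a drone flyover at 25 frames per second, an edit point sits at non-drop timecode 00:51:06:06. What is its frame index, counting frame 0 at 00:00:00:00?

frame 76656

Total seconds to the label: (0 × 3600 + 51 × 60 + 6) = 3066.
Frame index = 3066 × 25 + 6 = 76656.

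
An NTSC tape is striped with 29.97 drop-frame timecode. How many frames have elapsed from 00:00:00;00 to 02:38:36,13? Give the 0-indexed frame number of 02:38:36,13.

Complete 10-minute blocks: 15, each 17982 frames → 269730.
Remaining 8 whole minutes in the current block: 1800 + 7 × 1798 = 14386 frames.
Within the current minute: 36 × 30 + 13 − 2 = 1091 (labels ;00/;01 skipped at this minute). Total = 269730 + 14386 + 1091 = 285207.

285207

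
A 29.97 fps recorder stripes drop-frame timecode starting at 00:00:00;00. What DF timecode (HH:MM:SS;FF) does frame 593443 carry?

Each 10-minute DF block holds 10 × 60 × 30 − 9 × 2 = 17982 frames. 593443 ÷ 17982 → 33 full blocks, remainder 37.
Within the partial block the first minute is 1800 frames and each further minute 1798, so 0 further minute boundaries passed. Total skipped labels = 18 × 33 + 2 × 0 = 594.
Non-drop label index = 593443 + 594 = 594037; at 30 labels/s that is 05:30:01:07, i.e. DF 05:30:01;07.

05:30:01;07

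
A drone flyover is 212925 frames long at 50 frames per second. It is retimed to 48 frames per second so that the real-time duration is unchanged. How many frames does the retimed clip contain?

Target frames = source frames × (target rate / source rate) = 212925 × (48)/(50) = 212925 × 24/25 = 204408.

204408 frames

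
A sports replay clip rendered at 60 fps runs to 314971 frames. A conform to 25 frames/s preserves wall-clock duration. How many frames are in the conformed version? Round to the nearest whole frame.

131238 frames

Frames at target rate = 314971 × (25) / (60) = 1574855/12 ≈ 131237.917.
Nearest whole frame: 131238.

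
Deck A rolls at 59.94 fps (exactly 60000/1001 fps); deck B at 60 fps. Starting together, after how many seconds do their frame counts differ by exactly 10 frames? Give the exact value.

The gap grows by |60 − 60000/1001| = 60/1001 frames per second.
Time for a 10-frame gap: 10 ÷ (60/1001) = 1001/6 s.

1001/6 seconds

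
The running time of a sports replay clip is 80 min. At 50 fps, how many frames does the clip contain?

80 min = 4800 s.
Frames = 4800 × 50 = 240000.

240000 frames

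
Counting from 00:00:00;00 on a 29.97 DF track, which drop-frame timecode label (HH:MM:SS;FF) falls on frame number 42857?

00:23:49;29

Each 10-minute DF block holds 10 × 60 × 30 − 9 × 2 = 17982 frames. 42857 ÷ 17982 → 2 full blocks, remainder 6893.
Within the partial block the first minute is 1800 frames and each further minute 1798, so 3 further minute boundaries passed. Total skipped labels = 18 × 2 + 2 × 3 = 42.
Non-drop label index = 42857 + 42 = 42899; at 30 labels/s that is 00:23:49:29, i.e. DF 00:23:49;29.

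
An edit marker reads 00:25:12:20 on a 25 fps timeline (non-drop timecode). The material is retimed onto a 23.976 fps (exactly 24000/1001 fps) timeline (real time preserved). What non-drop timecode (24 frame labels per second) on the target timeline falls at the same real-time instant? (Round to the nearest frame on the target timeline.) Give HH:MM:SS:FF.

Source frame index: (0×3600 + 25×60 + 12) × 25 + 20 = 37820.
Real time: 37820 / (25) = 7564/5 s.
Target frame: (7564/5) × (24000/1001) = 36307200/1001 ≈ 36270.929 → 36271.
At 24 labels/s: frame 36271 → 00:25:11:07.

00:25:11:07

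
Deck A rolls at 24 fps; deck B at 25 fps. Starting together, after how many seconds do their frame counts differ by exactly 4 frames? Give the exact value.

The gap grows by |25 − 24| = 1 frame per second.
Time for a 4-frame gap: 4 ÷ (1) = 4 s.

4 seconds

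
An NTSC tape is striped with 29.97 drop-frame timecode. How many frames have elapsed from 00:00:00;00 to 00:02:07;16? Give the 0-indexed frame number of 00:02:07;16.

3822

As if non-drop at 30 labels/s: (0 × 3600 + 2 × 60 + 7) × 30 + 16 = 3826.
Minute boundaries passed: 2; those not divisible by 10: 2 − 0 = 2; dropped labels = 2 × 2 = 4.
Actual frame index = 3826 − 4 = 3822.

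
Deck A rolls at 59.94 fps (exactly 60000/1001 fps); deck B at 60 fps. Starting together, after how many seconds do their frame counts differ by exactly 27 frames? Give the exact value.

The gap grows by |60 − 60000/1001| = 60/1001 frames per second.
Time for a 27-frame gap: 27 ÷ (60/1001) = 450.45 s.

450.45 seconds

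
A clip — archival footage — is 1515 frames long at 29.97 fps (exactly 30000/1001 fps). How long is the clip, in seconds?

50.5505 seconds

Running time = 1515 / (30000/1001) = 50.5505 s.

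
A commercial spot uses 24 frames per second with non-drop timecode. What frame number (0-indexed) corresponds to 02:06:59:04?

frame 182860

Total seconds to the label: (2 × 3600 + 6 × 60 + 59) = 7619.
Frame index = 7619 × 24 + 4 = 182860.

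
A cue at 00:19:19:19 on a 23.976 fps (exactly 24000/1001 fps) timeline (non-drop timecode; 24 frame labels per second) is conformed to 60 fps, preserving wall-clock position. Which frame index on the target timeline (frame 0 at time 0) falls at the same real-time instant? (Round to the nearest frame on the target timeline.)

frame 69657

Source frame index: (0×3600 + 19×60 + 19) × 24 + 19 = 27835.
Real time: 27835 / (24000/1001) = 5572567/4800 s.
Target frame: (5572567/4800) × (60) = 5572567/80 ≈ 69657.087 → 69657.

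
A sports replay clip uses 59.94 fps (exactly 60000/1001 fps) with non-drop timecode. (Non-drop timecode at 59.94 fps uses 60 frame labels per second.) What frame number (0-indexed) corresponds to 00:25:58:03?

Total seconds to the label: (0 × 3600 + 25 × 60 + 58) = 1558.
Frame index = 1558 × 60 + 3 = 93483.

93483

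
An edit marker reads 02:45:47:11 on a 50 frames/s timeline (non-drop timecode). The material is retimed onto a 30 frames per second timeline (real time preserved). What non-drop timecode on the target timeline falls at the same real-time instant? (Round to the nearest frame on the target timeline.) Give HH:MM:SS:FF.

02:45:47:07

Source frame index: (2×3600 + 45×60 + 47) × 50 + 11 = 497361.
Real time: 497361 / (50) = 497361/50 s.
Target frame: (497361/50) × (30) = 1492083/5 ≈ 298416.600 → 298417.
At 30 labels/s: frame 298417 → 02:45:47:07.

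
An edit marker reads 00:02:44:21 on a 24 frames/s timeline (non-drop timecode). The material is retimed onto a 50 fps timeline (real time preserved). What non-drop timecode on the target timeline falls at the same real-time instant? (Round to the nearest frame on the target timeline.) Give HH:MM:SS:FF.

Source frame index: (0×3600 + 2×60 + 44) × 24 + 21 = 3957.
Real time: 3957 / (24) = 1319/8 s.
Target frame: (1319/8) × (50) = 32975/4 ≈ 8243.750 → 8244.
At 50 labels/s: frame 8244 → 00:02:44:44.

00:02:44:44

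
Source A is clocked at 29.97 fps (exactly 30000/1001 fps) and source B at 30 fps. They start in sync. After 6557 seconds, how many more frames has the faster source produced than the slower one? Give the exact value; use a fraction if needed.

A emits 30000/1001 × 6557 = 196710000/1001 frames; B emits 30 × 6557 = 196710.
Difference = 196710/1001 frames (≈ 196.5135); B is ahead of A.

196710/1001 frames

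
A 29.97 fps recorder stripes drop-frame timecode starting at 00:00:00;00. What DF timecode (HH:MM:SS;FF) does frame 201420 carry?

Ten DF minutes hold 17982 frames, so frame 201420 lies in block 11 (frames 197802–215783) with 3618 frames into that block.
The block's first minute is 1800 frames and the rest 1798 each; 3618 frames reaches minute 2, so 11 × 18 + 2 × 2 = 202 labels have been skipped so far.
Adding those back, label number 201420 + 202 = 201622 at 30 labels/s is 6720 s + 22 f = 1 h 52 min 0 s frame 22, i.e. 01:52:00;22.

01:52:00;22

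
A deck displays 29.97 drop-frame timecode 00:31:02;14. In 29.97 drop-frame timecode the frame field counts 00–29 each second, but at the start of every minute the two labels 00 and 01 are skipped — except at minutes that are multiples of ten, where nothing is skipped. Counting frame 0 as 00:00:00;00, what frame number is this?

55818

Complete 10-minute blocks: 3, each 17982 frames → 53946.
Remaining 1 whole minute in the current block: 1800 + 0 × 1798 = 1800 frames.
Within the current minute: 2 × 30 + 14 − 2 = 72 (labels ;00/;01 skipped at this minute). Total = 53946 + 1800 + 72 = 55818.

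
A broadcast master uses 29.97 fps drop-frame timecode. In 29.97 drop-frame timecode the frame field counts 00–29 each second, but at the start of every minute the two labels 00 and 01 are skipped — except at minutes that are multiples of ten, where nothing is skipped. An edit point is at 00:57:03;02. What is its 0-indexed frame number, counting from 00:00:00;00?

As if non-drop at 30 labels/s: (0 × 3600 + 57 × 60 + 3) × 30 + 2 = 102692.
Minute boundaries passed: 57; those not divisible by 10: 57 − 5 = 52; dropped labels = 2 × 52 = 104.
Actual frame index = 102692 − 104 = 102588.

102588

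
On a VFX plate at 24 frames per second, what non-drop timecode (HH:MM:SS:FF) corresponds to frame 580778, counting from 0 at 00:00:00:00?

580778 ÷ 24 = 24199 full seconds, remainder 2 frames.
24199 s = 6 h 43 min 19 s.
Timecode: 06:43:19:02.

06:43:19:02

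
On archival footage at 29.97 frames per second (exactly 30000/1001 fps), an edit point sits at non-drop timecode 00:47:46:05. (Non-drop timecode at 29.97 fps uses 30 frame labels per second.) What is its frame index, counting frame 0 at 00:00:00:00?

frame 85985

Total seconds to the label: (0 × 3600 + 47 × 60 + 46) = 2866.
Frame index = 2866 × 30 + 5 = 85985.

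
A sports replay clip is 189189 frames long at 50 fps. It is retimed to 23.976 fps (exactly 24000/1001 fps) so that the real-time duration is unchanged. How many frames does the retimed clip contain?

90720 frames

Target frames = source frames × (target rate / source rate) = 189189 × (24000/1001)/(50) = 189189 × 480/1001 = 90720.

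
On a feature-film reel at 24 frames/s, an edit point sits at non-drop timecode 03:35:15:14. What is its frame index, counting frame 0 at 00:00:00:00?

309974

Total seconds to the label: (3 × 3600 + 35 × 60 + 15) = 12915.
Frame index = 12915 × 24 + 14 = 309974.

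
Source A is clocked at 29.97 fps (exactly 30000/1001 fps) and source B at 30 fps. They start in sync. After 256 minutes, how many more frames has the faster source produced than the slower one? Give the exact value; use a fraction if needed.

460800/1001 frames

256 min = 15360 s.
A emits 30000/1001 × 15360 = 460800000/1001 frames; B emits 30 × 15360 = 460800.
Difference = 460800/1001 frames (≈ 460.3397); B is ahead of A.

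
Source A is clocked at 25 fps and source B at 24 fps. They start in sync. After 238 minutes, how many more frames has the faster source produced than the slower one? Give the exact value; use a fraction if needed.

238 min = 14280 s.
A emits 25 × 14280 = 357000 frames; B emits 24 × 14280 = 342720.
Difference = 14280 frames; B is behind A.

14280 frames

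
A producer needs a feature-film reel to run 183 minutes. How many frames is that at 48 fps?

183 min = 10980 s.
Frames = 10980 × 48 = 527040.

527040 frames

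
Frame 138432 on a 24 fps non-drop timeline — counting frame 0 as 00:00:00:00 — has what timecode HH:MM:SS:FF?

138432 ÷ 24 = 5768 full seconds, remainder 0 frames.
5768 s = 1 h 36 min 8 s.
Timecode: 01:36:08:00.

01:36:08:00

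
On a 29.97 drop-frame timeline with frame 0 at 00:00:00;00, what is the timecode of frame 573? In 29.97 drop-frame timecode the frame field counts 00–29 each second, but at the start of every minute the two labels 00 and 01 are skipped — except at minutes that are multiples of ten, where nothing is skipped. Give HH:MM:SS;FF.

00:00:19;03

Ten DF minutes hold 17982 frames, so frame 573 lies in block 0 (frames 0–17981) with 573 frames into that block.
The block's first minute is 1800 frames and the rest 1798 each; 573 frames reaches minute 0, so 0 × 18 + 0 × 2 = 0 labels have been skipped so far.
Adding those back, label number 573 + 0 = 573 at 30 labels/s is 19 s + 3 f = 0 h 0 min 19 s frame 3, i.e. 00:00:19;03.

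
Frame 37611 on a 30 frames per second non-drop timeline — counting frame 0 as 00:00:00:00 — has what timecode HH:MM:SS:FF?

00:20:53:21

37611 ÷ 30 = 1253 full seconds, remainder 21 frames.
1253 s = 0 h 20 min 53 s.
Timecode: 00:20:53:21.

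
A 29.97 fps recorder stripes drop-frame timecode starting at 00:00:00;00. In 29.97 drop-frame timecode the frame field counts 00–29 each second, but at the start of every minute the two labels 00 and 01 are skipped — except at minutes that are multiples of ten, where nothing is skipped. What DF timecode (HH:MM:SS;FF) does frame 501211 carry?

04:38:43;23

Ten DF minutes hold 17982 frames, so frame 501211 lies in block 27 (frames 485514–503495) with 15697 frames into that block.
The block's first minute is 1800 frames and the rest 1798 each; 15697 frames reaches minute 8, so 27 × 18 + 8 × 2 = 502 labels have been skipped so far.
Adding those back, label number 501211 + 502 = 501713 at 30 labels/s is 16723 s + 23 f = 4 h 38 min 43 s frame 23, i.e. 04:38:43;23.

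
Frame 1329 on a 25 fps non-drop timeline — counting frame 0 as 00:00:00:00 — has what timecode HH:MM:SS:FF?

00:00:53:04

1329 ÷ 25 = 53 full seconds, remainder 4 frames.
53 s = 0 h 0 min 53 s.
Timecode: 00:00:53:04.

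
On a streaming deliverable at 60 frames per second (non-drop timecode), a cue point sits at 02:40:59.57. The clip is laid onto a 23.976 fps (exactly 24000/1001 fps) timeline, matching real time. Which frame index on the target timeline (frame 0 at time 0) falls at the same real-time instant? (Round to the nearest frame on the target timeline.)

Source frame index: (2×3600 + 40×60 + 59) × 60 + 57 = 579597.
Real time: 579597 / (60) = 193199/20 s.
Target frame: (193199/20) × (24000/1001) = 231838800/1001 ≈ 231607.193 → 231607.

frame 231607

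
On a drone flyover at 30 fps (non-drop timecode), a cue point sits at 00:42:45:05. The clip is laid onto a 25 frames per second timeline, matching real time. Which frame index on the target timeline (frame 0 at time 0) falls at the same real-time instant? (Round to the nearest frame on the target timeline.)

Source frame index: (0×3600 + 42×60 + 45) × 30 + 5 = 76955.
Real time: 76955 / (30) = 15391/6 s.
Target frame: (15391/6) × (25) = 384775/6 ≈ 64129.167 → 64129.

frame 64129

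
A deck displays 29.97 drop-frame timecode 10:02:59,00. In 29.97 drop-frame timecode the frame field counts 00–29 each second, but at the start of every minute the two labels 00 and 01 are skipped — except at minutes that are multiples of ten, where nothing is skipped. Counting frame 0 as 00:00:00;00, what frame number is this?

1084286

As if non-drop at 30 labels/s: (10 × 3600 + 2 × 60 + 59) × 30 + 0 = 1085370.
Minute boundaries passed: 602; those not divisible by 10: 602 − 60 = 542; dropped labels = 2 × 542 = 1084.
Actual frame index = 1085370 − 1084 = 1084286.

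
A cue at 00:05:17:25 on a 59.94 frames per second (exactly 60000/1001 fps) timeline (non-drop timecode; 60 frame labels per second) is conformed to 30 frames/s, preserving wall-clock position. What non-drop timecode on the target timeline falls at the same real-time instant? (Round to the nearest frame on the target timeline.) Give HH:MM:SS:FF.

Source frame index: (0×3600 + 5×60 + 17) × 60 + 25 = 19045.
Real time: 19045 / (60000/1001) = 3812809/12000 s.
Target frame: (3812809/12000) × (30) = 3812809/400 ≈ 9532.022 → 9532.
At 30 labels/s: frame 9532 → 00:05:17:22.

00:05:17:22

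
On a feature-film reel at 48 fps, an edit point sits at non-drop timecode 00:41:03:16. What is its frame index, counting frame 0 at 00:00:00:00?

frame 118240

Total seconds to the label: (0 × 3600 + 41 × 60 + 3) = 2463.
Frame index = 2463 × 48 + 16 = 118240.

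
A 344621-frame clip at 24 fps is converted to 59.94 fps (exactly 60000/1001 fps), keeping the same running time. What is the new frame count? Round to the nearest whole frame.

860692 frames

Frames at target rate = 344621 × (60000/1001) / (24) = 861552500/1001 ≈ 860691.808.
Nearest whole frame: 860692.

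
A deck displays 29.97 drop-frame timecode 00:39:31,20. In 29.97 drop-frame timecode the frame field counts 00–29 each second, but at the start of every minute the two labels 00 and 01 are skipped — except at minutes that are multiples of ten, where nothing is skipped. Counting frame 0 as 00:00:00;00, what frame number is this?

71078

As if non-drop at 30 labels/s: (0 × 3600 + 39 × 60 + 31) × 30 + 20 = 71150.
Minute boundaries passed: 39; those not divisible by 10: 39 − 3 = 36; dropped labels = 2 × 36 = 72.
Actual frame index = 71150 − 72 = 71078.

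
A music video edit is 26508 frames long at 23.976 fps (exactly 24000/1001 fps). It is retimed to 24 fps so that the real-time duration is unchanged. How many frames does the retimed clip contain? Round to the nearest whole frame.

Frames at target rate = 26508 × (24) / (24000/1001) = 6633627/250 ≈ 26534.508.
Nearest whole frame: 26535.

26535 frames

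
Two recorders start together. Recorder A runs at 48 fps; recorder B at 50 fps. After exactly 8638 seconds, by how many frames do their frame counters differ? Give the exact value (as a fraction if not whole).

A emits 48 × 8638 = 414624 frames; B emits 50 × 8638 = 431900.
Difference = 17276 frames; B is ahead of A.

17276 frames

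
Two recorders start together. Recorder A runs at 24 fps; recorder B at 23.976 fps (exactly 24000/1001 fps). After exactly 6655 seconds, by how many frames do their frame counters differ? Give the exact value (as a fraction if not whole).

A emits 24 × 6655 = 159720 frames; B emits 24000/1001 × 6655 = 14520000/91.
Difference = 14520/91 frames (≈ 159.5604); B is behind A.

14520/91 frames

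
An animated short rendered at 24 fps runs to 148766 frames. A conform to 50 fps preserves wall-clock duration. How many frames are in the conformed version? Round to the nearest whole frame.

Frames at target rate = 148766 × (50) / (24) = 1859575/6 ≈ 309929.167.
Nearest whole frame: 309929.

309929 frames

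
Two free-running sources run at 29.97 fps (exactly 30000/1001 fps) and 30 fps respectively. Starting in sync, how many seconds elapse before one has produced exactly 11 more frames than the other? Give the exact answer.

11011/30 seconds

The gap grows by |30 − 30000/1001| = 30/1001 frames per second.
Time for a 11-frame gap: 11 ÷ (30/1001) = 11011/30 s.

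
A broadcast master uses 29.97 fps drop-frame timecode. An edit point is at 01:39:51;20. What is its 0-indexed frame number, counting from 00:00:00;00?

179570

As if non-drop at 30 labels/s: (1 × 3600 + 39 × 60 + 51) × 30 + 20 = 179750.
Minute boundaries passed: 99; those not divisible by 10: 99 − 9 = 90; dropped labels = 2 × 90 = 180.
Actual frame index = 179750 − 180 = 179570.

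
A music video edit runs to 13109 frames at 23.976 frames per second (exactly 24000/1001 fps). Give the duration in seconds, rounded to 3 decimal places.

Running time = 13109 × 1001/24000 = 13122109/24000 s ≈ 546.755 s.

546.755 seconds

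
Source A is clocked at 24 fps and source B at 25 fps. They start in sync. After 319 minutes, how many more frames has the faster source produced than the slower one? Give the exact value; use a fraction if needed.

319 min = 19140 s.
A emits 24 × 19140 = 459360 frames; B emits 25 × 19140 = 478500.
Difference = 19140 frames; B is ahead of A.

19140 frames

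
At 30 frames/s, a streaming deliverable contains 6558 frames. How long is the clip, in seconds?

218.6 seconds

Running time = 6558 / (30) = 218.6 s.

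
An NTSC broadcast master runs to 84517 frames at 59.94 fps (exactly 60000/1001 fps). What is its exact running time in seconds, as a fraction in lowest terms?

Running time = 84517 ÷ (60000/1001) = 84517 × 1001/60000 = 84601517/60000 s.

84601517/60000 seconds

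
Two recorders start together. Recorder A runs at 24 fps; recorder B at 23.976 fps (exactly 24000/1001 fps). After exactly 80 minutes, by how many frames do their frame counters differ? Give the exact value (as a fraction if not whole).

115200/1001 frames

80 min = 4800 s.
A emits 24 × 4800 = 115200 frames; B emits 24000/1001 × 4800 = 115200000/1001.
Difference = 115200/1001 frames (≈ 115.0849); B is behind A.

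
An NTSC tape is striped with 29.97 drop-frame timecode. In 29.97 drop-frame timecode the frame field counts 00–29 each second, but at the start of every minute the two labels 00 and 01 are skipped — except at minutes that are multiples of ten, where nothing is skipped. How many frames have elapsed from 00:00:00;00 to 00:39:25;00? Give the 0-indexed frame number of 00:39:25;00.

Complete 10-minute blocks: 3, each 17982 frames → 53946.
Remaining 9 whole minutes in the current block: 1800 + 8 × 1798 = 16184 frames.
Within the current minute: 25 × 30 + 0 − 2 = 748 (labels ;00/;01 skipped at this minute). Total = 53946 + 16184 + 748 = 70878.

70878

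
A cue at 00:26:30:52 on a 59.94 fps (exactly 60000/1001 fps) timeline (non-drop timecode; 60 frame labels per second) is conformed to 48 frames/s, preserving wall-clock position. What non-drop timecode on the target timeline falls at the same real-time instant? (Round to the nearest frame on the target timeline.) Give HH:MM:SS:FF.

Source frame index: (0×3600 + 26×60 + 30) × 60 + 52 = 95452.
Real time: 95452 / (60000/1001) = 23886863/15000 s.
Target frame: (23886863/15000) × (48) = 47773726/625 ≈ 76437.962 → 76438.
At 48 labels/s: frame 76438 → 00:26:32:22.

00:26:32:22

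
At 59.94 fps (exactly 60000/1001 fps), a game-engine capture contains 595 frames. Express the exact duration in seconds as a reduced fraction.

Running time = 595 ÷ (60000/1001) = 595 × 1001/60000 = 119119/12000 s.

119119/12000 seconds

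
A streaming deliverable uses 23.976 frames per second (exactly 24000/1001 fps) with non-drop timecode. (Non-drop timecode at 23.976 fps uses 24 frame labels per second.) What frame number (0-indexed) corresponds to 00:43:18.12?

62364

Total seconds to the label: (0 × 3600 + 43 × 60 + 18) = 2598.
Frame index = 2598 × 24 + 12 = 62364.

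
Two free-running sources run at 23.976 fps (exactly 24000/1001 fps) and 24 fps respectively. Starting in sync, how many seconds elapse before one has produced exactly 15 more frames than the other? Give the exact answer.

The gap grows by |24 − 24000/1001| = 24/1001 frames per second.
Time for a 15-frame gap: 15 ÷ (24/1001) = 625.625 s.

625.625 seconds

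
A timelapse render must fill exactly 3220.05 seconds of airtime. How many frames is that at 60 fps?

Frames = 3220.05 × 60 = 193203.

193203 frames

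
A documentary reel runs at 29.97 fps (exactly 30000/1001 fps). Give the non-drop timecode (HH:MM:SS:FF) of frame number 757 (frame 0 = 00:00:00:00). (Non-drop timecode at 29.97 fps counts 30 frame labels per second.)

00:00:25:07

757 ÷ 30 = 25 full seconds, remainder 7 frames.
25 s = 0 h 0 min 25 s.
Timecode: 00:00:25:07.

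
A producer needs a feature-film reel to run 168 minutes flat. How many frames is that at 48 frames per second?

483840 frames

168 min = 10080 s.
Frames = 10080 × 48 = 483840.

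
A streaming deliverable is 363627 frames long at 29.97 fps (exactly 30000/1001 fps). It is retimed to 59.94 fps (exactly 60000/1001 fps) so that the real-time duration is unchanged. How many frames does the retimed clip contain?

727254 frames

Frames at target rate = 363627 × (60000/1001) / (30000/1001) = 727254.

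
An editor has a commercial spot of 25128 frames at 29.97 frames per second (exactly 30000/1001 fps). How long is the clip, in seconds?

Running time = 25128 / (30000/1001) = 838.4376 s.

838.4376 seconds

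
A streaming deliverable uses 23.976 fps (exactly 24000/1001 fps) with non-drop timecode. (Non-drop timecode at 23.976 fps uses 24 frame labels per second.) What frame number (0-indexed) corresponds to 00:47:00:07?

67687

Total seconds to the label: (0 × 3600 + 47 × 60 + 0) = 2820.
Frame index = 2820 × 24 + 7 = 67687.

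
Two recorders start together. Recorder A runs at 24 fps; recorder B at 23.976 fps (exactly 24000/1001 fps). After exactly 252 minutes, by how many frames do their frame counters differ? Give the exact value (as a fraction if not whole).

51840/143 frames

252 min = 15120 s.
A emits 24 × 15120 = 362880 frames; B emits 24000/1001 × 15120 = 51840000/143.
Difference = 51840/143 frames (≈ 362.5175); B is behind A.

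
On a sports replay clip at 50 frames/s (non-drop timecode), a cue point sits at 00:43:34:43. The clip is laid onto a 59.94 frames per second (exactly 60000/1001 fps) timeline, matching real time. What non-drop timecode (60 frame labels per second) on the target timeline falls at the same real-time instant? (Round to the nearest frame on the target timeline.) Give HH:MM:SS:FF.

Source frame index: (0×3600 + 43×60 + 34) × 50 + 43 = 130743.
Real time: 130743 / (50) = 130743/50 s.
Target frame: (130743/50) × (60000/1001) = 156891600/1001 ≈ 156734.865 → 156735.
At 60 labels/s: frame 156735 → 00:43:32:15.

00:43:32:15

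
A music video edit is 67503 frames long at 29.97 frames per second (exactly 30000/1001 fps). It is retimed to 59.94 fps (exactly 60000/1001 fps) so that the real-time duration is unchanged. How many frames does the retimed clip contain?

Frames at target rate = 67503 × (60000/1001) / (30000/1001) = 135006.

135006 frames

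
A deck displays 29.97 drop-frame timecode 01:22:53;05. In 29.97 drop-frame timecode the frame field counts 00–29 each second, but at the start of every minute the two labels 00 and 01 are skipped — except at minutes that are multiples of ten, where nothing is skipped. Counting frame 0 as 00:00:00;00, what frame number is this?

As if non-drop at 30 labels/s: (1 × 3600 + 22 × 60 + 53) × 30 + 5 = 149195.
Minute boundaries passed: 82; those not divisible by 10: 82 − 8 = 74; dropped labels = 2 × 74 = 148.
Actual frame index = 149195 − 148 = 149047.

149047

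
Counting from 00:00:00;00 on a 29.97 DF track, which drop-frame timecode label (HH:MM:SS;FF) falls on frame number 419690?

03:53:23;20

Each 10-minute DF block holds 10 × 60 × 30 − 9 × 2 = 17982 frames. 419690 ÷ 17982 → 23 full blocks, remainder 6104.
Within the partial block the first minute is 1800 frames and each further minute 1798, so 3 further minute boundaries passed. Total skipped labels = 18 × 23 + 2 × 3 = 420.
Non-drop label index = 419690 + 420 = 420110; at 30 labels/s that is 03:53:23:20, i.e. DF 03:53:23;20.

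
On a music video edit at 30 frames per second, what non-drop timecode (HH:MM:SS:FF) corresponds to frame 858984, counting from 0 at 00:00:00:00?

858984 ÷ 30 = 28632 full seconds, remainder 24 frames.
28632 s = 7 h 57 min 12 s.
Timecode: 07:57:12:24.

07:57:12:24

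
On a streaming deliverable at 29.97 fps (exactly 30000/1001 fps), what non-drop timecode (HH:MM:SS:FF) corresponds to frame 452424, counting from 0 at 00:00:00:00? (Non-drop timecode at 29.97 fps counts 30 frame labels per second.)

452424 ÷ 30 = 15080 full seconds, remainder 24 frames.
15080 s = 4 h 11 min 20 s.
Timecode: 04:11:20:24.

04:11:20:24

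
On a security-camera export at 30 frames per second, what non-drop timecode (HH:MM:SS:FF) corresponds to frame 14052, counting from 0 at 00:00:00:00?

14052 ÷ 30 = 468 full seconds, remainder 12 frames.
468 s = 0 h 7 min 48 s.
Timecode: 00:07:48:12.

00:07:48:12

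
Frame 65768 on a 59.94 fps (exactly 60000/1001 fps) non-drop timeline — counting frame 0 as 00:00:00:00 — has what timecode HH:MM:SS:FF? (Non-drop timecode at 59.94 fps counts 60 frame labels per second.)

00:18:16:08

65768 ÷ 60 = 1096 full seconds, remainder 8 frames.
1096 s = 0 h 18 min 16 s.
Timecode: 00:18:16:08.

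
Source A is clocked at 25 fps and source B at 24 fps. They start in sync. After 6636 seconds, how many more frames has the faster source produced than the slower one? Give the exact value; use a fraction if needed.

A emits 25 × 6636 = 165900 frames; B emits 24 × 6636 = 159264.
Difference = 6636 frames; B is behind A.

6636 frames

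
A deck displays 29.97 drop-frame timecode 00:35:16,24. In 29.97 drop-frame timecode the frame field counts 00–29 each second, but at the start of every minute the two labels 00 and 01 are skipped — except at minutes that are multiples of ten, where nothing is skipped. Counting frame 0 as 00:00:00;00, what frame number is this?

63440

As if non-drop at 30 labels/s: (0 × 3600 + 35 × 60 + 16) × 30 + 24 = 63504.
Minute boundaries passed: 35; those not divisible by 10: 35 − 3 = 32; dropped labels = 2 × 32 = 64.
Actual frame index = 63504 − 64 = 63440.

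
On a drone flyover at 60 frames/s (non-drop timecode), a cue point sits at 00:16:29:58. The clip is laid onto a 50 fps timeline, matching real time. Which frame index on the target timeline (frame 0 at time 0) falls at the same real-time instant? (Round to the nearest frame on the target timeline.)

frame 49498

Source frame index: (0×3600 + 16×60 + 29) × 60 + 58 = 59398.
Real time: 59398 / (60) = 29699/30 s.
Target frame: (29699/30) × (50) = 148495/3 ≈ 49498.333 → 49498.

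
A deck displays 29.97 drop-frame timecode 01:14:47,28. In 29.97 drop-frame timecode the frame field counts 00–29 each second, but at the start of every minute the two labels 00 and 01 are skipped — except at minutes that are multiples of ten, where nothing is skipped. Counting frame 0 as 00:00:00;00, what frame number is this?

Complete 10-minute blocks: 7, each 17982 frames → 125874.
Remaining 4 whole minutes in the current block: 1800 + 3 × 1798 = 7194 frames.
Within the current minute: 47 × 30 + 28 − 2 = 1436 (labels ;00/;01 skipped at this minute). Total = 125874 + 7194 + 1436 = 134504.

134504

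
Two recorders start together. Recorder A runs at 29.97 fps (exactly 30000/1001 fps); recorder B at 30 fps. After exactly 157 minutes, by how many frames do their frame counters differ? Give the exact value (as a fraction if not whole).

157 min = 9420 s.
A emits 30000/1001 × 9420 = 282600000/1001 frames; B emits 30 × 9420 = 282600.
Difference = 282600/1001 frames (≈ 282.3177); B is ahead of A.

282600/1001 frames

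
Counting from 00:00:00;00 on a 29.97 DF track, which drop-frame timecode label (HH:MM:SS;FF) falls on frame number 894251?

08:17:18;07

Each 10-minute DF block holds 10 × 60 × 30 − 9 × 2 = 17982 frames. 894251 ÷ 17982 → 49 full blocks, remainder 13133.
Within the partial block the first minute is 1800 frames and each further minute 1798, so 7 further minute boundaries passed. Total skipped labels = 18 × 49 + 2 × 7 = 896.
Non-drop label index = 894251 + 896 = 895147; at 30 labels/s that is 08:17:18:07, i.e. DF 08:17:18;07.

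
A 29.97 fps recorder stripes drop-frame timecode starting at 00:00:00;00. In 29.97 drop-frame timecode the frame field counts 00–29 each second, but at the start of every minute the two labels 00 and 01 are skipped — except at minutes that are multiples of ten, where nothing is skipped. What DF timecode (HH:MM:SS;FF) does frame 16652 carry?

00:09:15;20

Each 10-minute DF block holds 10 × 60 × 30 − 9 × 2 = 17982 frames. 16652 ÷ 17982 → 0 full blocks, remainder 16652.
Within the partial block the first minute is 1800 frames and each further minute 1798, so 9 further minute boundaries passed. Total skipped labels = 18 × 0 + 2 × 9 = 18.
Non-drop label index = 16652 + 18 = 16670; at 30 labels/s that is 00:09:15:20, i.e. DF 00:09:15;20.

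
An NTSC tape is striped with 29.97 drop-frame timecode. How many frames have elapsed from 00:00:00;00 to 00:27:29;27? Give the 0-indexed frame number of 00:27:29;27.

49447

As if non-drop at 30 labels/s: (0 × 3600 + 27 × 60 + 29) × 30 + 27 = 49497.
Minute boundaries passed: 27; those not divisible by 10: 27 − 2 = 25; dropped labels = 2 × 25 = 50.
Actual frame index = 49497 − 50 = 49447.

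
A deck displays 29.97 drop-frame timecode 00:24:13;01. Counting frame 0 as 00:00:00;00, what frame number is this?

As if non-drop at 30 labels/s: (0 × 3600 + 24 × 60 + 13) × 30 + 1 = 43591.
Minute boundaries passed: 24; those not divisible by 10: 24 − 2 = 22; dropped labels = 2 × 22 = 44.
Actual frame index = 43591 − 44 = 43547.

43547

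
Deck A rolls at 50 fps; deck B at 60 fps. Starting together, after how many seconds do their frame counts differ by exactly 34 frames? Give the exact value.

The gap grows by |60 − 50| = 10 frames per second.
Time for a 34-frame gap: 34 ÷ (10) = 3.4 s.

3.4 seconds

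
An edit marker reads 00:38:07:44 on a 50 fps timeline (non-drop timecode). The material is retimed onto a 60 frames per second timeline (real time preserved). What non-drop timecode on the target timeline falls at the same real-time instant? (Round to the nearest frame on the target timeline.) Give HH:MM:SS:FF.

00:38:07:53

Source frame index: (0×3600 + 38×60 + 7) × 50 + 44 = 114394.
Real time: 114394 / (50) = 57197/25 s.
Target frame: (57197/25) × (60) = 686364/5 ≈ 137272.800 → 137273.
At 60 labels/s: frame 137273 → 00:38:07:53.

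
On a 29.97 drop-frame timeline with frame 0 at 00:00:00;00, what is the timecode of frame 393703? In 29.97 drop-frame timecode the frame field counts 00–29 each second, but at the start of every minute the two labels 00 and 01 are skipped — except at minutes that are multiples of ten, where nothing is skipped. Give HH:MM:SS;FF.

Ten DF minutes hold 17982 frames, so frame 393703 lies in block 21 (frames 377622–395603) with 16081 frames into that block.
The block's first minute is 1800 frames and the rest 1798 each; 16081 frames reaches minute 8, so 21 × 18 + 8 × 2 = 394 labels have been skipped so far.
Adding those back, label number 393703 + 394 = 394097 at 30 labels/s is 13136 s + 17 f = 3 h 38 min 56 s frame 17, i.e. 03:38:56;17.

03:38:56;17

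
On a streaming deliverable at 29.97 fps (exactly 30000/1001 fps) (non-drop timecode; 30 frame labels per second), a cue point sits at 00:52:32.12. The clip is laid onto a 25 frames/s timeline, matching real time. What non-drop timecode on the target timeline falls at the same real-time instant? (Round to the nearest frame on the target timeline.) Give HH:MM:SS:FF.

Source frame index: (0×3600 + 52×60 + 32) × 30 + 12 = 94572.
Real time: 94572 / (30000/1001) = 7888881/2500 s.
Target frame: (7888881/2500) × (25) = 7888881/100 ≈ 78888.810 → 78889.
At 25 labels/s: frame 78889 → 00:52:35:14.

00:52:35:14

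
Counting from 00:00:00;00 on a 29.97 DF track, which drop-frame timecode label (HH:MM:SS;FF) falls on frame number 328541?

03:02:42;09

Each 10-minute DF block holds 10 × 60 × 30 − 9 × 2 = 17982 frames. 328541 ÷ 17982 → 18 full blocks, remainder 4865.
Within the partial block the first minute is 1800 frames and each further minute 1798, so 2 further minute boundaries passed. Total skipped labels = 18 × 18 + 2 × 2 = 328.
Non-drop label index = 328541 + 328 = 328869; at 30 labels/s that is 03:02:42:09, i.e. DF 03:02:42;09.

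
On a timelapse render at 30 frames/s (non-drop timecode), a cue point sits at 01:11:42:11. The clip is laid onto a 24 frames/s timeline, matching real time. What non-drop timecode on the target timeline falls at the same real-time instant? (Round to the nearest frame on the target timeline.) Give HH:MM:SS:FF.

01:11:42:09

Source frame index: (1×3600 + 11×60 + 42) × 30 + 11 = 129071.
Real time: 129071 / (30) = 129071/30 s.
Target frame: (129071/30) × (24) = 516284/5 ≈ 103256.800 → 103257.
At 24 labels/s: frame 103257 → 01:11:42:09.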